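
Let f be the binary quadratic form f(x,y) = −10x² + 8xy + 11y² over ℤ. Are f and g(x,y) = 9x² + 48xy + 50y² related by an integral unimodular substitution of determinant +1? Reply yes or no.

D₁ = 504, D₂ = 504
river cycle of f (length 10): (11, 14, -7), (-7, 14, 11), (11, 8, -10), (-10, 12, 9), (9, 6, -13), (-13, 20, 2), (2, 20, -13), (-13, 6, 9), (9, 12, -10), (-10, 8, 11)
river cycle of g (length 10): (9, 12, -10), (-10, 8, 11), (11, 14, -7), (-7, 14, 11), (11, 8, -10), (-10, 12, 9), (9, 6, -13), (-13, 20, 2), (2, 20, -13), (-13, 6, 9)
cycles coincide ⇒ equivalent

yes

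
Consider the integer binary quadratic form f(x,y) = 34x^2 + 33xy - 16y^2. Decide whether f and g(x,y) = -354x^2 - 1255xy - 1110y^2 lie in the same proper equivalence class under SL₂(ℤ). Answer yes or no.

D₁ = 3265, D₂ = 3265
river cycle of f (length 66): (-16, 31, 36), (36, 41, -11), (-11, 47, 24), (24, 49, -9), (-9, 41, 44), (44, 47, -6), (-6, 49, 36), (36, 23, -19), (-19, 53, 6), (6, 55, -10), … (56 more)
river cycle of g (length 66): (-16, 31, 36), (36, 41, -11), (-11, 47, 24), (24, 49, -9), (-9, 41, 44), (44, 47, -6), (-6, 49, 36), (36, 23, -19), (-19, 53, 6), (6, 55, -10), … (56 more)
cycles coincide ⇒ equivalent

yes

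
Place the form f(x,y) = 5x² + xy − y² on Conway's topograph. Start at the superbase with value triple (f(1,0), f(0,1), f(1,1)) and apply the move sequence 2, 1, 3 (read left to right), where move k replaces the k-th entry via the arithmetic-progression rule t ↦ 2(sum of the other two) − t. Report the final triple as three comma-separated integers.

start (5,-1,5) = (f(1,0),f(0,1),f(1,1))
replace slot 2: 2·(5+5) − (-1) = 21 → (5,21,5)
replace slot 1: 2·(21+5) − 5 = 47 → (47,21,5)
replace slot 3: 2·(47+21) − 5 = 131 → (47,21,131)

47,21,131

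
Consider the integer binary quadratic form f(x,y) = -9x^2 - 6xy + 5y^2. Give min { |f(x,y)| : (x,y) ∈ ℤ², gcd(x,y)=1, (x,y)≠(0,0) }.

descent: ρ → (5,6,-9)  [lands on river]
river: ρ → (-9,12,2)
river: ρ → (2,12,-9)
river: ρ → (-9,6,5)
river: ρ → (5,14,-1)
river: ρ → (-1,14,5)
closes: descent 1, river 6
min |a| on river = 1

1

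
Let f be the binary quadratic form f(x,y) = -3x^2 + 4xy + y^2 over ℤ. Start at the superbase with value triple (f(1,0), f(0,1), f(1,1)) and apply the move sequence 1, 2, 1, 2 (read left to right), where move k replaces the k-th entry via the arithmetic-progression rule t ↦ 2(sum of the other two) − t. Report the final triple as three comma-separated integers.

start (-3,1,2) = (f(1,0),f(0,1),f(1,1))
replace slot 1: 2·(1+2) − (-3) = 9 → (9,1,2)
replace slot 2: 2·(9+2) − 1 = 21 → (9,21,2)
replace slot 1: 2·(21+2) − 9 = 37 → (37,21,2)
replace slot 2: 2·(37+2) − 21 = 57 → (37,57,2)

37,57,2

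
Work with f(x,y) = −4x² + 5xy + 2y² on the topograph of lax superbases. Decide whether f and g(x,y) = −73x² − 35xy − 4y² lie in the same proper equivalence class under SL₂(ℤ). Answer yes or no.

D₁ = 57, D₂ = 57
river cycle of f (length 6): (2, 7, -1), (-1, 7, 2), (2, 5, -4), (-4, 3, 3), (3, 3, -4), (-4, 5, 2)
river cycle of g (length 6): (-4, 3, 3), (3, 3, -4), (-4, 5, 2), (2, 7, -1), (-1, 7, 2), (2, 5, -4)
cycles coincide ⇒ equivalent

yes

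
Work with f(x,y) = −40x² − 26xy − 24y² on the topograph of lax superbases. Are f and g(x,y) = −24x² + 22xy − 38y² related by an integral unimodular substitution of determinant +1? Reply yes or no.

D₁ = -3164, D₂ = -3164
f is negative-definite; reduce −f:
−f: flip: (40,26,24)→(24,-26,40)
−f: translate: b→22 (≡-26 mod 48), so (24,-26,40)→(24,22,38)
−f: reduced (well bottom): (24,22,38) with a≤c, −a<b≤a
flip sign back: reduced form of f is (-24,-22,-38)
g is negative-definite; reduce −g:
−g: reduced (well bottom): (24,-22,38) with a≤c, −a<b≤a
flip sign back: reduced form of g is (-24,22,-38)
reduced forms (-24, -22, -38) vs (-24, 22, -38) ⇒ inequivalent

no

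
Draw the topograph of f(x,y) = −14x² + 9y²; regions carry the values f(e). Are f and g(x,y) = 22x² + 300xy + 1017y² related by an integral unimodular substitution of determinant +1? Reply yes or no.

D₁ = 504, D₂ = 504
river cycle of f (length 4): (9, 18, -5), (-5, 22, 1), (1, 22, -5), (-5, 18, 9)
river cycle of g (length 4): (-5, 18, 9), (9, 18, -5), (-5, 22, 1), (1, 22, -5)
cycles coincide ⇒ equivalent

yes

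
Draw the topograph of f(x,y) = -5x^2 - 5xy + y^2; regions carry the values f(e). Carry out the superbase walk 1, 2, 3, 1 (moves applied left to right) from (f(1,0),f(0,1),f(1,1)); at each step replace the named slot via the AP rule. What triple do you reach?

start (-5,1,-9) = (f(1,0),f(0,1),f(1,1))
replace slot 1: 2·(1+(-9)) − (-5) = -11 → (-11,1,-9)
replace slot 2: 2·((-11)+(-9)) − 1 = -41 → (-11,-41,-9)
replace slot 3: 2·((-11)+(-41)) − (-9) = -95 → (-11,-41,-95)
replace slot 1: 2·((-41)+(-95)) − (-11) = -261 → (-261,-41,-95)

-261,-41,-95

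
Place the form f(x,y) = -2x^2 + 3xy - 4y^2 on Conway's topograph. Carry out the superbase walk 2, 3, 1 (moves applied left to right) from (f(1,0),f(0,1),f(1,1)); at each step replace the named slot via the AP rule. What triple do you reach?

start (-2,-4,-3) = (f(1,0),f(0,1),f(1,1))
replace slot 2: 2·((-2)+(-3)) − (-4) = -6 → (-2,-6,-3)
replace slot 3: 2·((-2)+(-6)) − (-3) = -13 → (-2,-6,-13)
replace slot 1: 2·((-6)+(-13)) − (-2) = -36 → (-36,-6,-13)

-36,-6,-13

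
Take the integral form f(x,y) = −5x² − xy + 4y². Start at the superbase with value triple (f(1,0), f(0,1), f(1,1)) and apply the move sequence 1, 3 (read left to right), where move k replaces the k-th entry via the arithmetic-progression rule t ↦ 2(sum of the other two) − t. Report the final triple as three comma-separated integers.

start (-5,4,-2) = (f(1,0),f(0,1),f(1,1))
replace slot 1: 2·(4+(-2)) − (-5) = 9 → (9,4,-2)
replace slot 3: 2·(9+4) − (-2) = 28 → (9,4,28)

9,4,28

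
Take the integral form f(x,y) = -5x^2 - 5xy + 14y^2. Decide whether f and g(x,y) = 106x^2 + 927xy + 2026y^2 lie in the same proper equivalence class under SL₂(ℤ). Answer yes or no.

D₁ = 305, D₂ = 305
river cycle of f (length 4): (-5, 15, 4), (4, 17, -1), (-1, 17, 4), (4, 15, -5)
river cycle of g (length 4): (-5, 15, 4), (4, 17, -1), (-1, 17, 4), (4, 15, -5)
cycles coincide ⇒ equivalent

yes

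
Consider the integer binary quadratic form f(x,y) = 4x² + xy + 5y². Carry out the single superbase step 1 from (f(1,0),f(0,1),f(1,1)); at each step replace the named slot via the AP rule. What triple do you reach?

start (4,5,10) = (f(1,0),f(0,1),f(1,1))
replace slot 1: 2·(5+10) − 4 = 26 → (26,5,10)

26,5,10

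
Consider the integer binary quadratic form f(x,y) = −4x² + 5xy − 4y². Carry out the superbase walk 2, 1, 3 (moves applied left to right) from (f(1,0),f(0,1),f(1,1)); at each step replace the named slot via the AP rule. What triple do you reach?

start (-4,-4,-3) = (f(1,0),f(0,1),f(1,1))
replace slot 2: 2·((-4)+(-3)) − (-4) = -10 → (-4,-10,-3)
replace slot 1: 2·((-10)+(-3)) − (-4) = -22 → (-22,-10,-3)
replace slot 3: 2·((-22)+(-10)) − (-3) = -61 → (-22,-10,-61)

-22,-10,-61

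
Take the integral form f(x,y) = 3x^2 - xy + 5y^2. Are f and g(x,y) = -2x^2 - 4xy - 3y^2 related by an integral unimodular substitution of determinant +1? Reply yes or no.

D₁ = -59, D₂ = -8
discriminants differ ⇒ not SL₂(ℤ)-equivalent

no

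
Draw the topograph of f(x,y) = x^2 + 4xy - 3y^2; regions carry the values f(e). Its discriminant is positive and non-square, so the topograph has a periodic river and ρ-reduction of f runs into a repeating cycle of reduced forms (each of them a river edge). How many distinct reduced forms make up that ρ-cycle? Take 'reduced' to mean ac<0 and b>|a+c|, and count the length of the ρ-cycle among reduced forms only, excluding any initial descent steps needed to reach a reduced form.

D = 28, ⌊√D⌋ = 5
river: ρ → (-3,2,2)
river: ρ → (2,2,-3)
river: ρ → (-3,4,1)
river: ρ → (1,4,-3)
ρ-cycle length = 4 (tail of 0 descent steps not counted)

4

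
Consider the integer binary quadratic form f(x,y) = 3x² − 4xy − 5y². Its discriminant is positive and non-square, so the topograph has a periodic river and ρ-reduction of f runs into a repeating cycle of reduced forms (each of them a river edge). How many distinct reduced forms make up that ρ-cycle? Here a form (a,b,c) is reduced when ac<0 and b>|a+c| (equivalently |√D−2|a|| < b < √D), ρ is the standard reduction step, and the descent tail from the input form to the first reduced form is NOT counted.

D = 76, ⌊√D⌋ = 8
descent: ρ → (-5,4,3)  [lands on river]
river: ρ → (3,8,-1)
river: ρ → (-1,8,3)
river: ρ → (3,4,-5)
river: ρ → (-5,6,2)
river: ρ → (2,6,-5)
ρ-cycle length = 6 (tail of 1 descent step not counted)

6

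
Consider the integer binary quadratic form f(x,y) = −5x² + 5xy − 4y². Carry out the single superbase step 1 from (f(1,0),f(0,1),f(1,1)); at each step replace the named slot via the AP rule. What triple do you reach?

start (-5,-4,-4) = (f(1,0),f(0,1),f(1,1))
replace slot 1: 2·((-4)+(-4)) − (-5) = -11 → (-11,-4,-4)

-11,-4,-4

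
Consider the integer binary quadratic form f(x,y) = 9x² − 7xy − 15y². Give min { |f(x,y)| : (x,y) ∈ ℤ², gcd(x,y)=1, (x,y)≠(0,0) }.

descent: ρ → (-15,7,9)  [lands on river]
river: ρ → (9,11,-13)
river: ρ → (-13,15,7)
river: ρ → (7,13,-15)
river: ρ → (-15,17,5)
river: ρ → (5,23,-3)
river: ρ → (-3,19,19)
river: ρ → (19,19,-3)
river: ρ → (-3,23,5)
river: ρ → (5,17,-15)
river: ρ → (-15,13,7)
river: ρ → (7,15,-13)
river: ρ → (-13,11,9)
river: ρ → (9,7,-15)
river: ρ → (-15,23,1)
river: ρ → (1,23,-15)
closes: descent 1, river 16
min |a| on river = 1

1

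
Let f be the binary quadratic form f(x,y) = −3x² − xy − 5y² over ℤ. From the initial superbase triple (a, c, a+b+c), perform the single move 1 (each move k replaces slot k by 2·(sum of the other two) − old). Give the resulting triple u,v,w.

start (-3,-5,-9) = (f(1,0),f(0,1),f(1,1))
replace slot 1: 2·((-5)+(-9)) − (-3) = -25 → (-25,-5,-9)

-25,-5,-9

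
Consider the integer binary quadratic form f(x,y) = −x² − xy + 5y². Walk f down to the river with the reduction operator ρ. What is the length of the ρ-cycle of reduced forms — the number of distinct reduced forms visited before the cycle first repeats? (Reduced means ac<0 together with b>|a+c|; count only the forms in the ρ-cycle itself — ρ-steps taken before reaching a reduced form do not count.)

D = 21, ⌊√D⌋ = 4
descent: ρ → (5,1,-1)
descent: ρ → (-1,3,3)  [lands on river]
river: ρ → (3,3,-1)
ρ-cycle length = 2 (tail of 2 descent steps not counted)

2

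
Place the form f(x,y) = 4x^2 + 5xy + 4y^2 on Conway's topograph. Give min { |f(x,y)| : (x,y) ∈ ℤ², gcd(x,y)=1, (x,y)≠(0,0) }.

translate: b→-3 (≡5 mod 8), so (4,5,4)→(4,-3,3)
flip: (4,-3,3)→(3,3,4)
reduced (well bottom): (3,3,4) with a≤c, −a<b≤a
well minimum = a = 3

3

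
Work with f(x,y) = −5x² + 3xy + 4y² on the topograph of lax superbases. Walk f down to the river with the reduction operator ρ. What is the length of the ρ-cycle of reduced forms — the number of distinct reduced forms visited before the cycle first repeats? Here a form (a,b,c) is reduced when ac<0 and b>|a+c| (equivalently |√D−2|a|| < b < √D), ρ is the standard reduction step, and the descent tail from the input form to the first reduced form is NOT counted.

D = 89, ⌊√D⌋ = 9
river: ρ → (4,5,-4)
river: ρ → (-4,3,5)
river: ρ → (5,7,-2)
river: ρ → (-2,9,1)
river: ρ → (1,9,-2)
river: ρ → (-2,7,5)
river: ρ → (5,3,-4)
river: ρ → (-4,5,4)
river: ρ → (4,3,-5)
river: ρ → (-5,7,2)
river: ρ → (2,9,-1)
river: ρ → (-1,9,2)
river: ρ → (2,7,-5)
river: ρ → (-5,3,4)
ρ-cycle length = 14 (tail of 0 descent steps not counted)

14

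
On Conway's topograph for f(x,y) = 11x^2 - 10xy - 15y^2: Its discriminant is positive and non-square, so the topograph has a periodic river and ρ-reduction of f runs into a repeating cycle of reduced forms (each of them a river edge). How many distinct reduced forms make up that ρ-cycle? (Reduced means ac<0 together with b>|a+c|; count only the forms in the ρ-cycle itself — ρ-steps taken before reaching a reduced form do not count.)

D = 760, ⌊√D⌋ = 27
descent: ρ → (-15,10,11)  [lands on river]
river: ρ → (11,12,-14)
river: ρ → (-14,16,9)
river: ρ → (9,20,-10)
river: ρ → (-10,20,9)
river: ρ → (9,16,-14)
river: ρ → (-14,12,11)
river: ρ → (11,10,-15)
river: ρ → (-15,20,6)
river: ρ → (6,16,-21)
river: ρ → (-21,26,1)
river: ρ → (1,26,-21)
river: ρ → (-21,16,6)
river: ρ → (6,20,-15)
ρ-cycle length = 14 (tail of 1 descent step not counted)

14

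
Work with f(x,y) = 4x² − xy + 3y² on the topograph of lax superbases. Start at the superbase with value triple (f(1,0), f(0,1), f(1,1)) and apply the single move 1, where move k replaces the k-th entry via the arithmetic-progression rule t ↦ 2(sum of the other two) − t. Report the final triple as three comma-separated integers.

start (4,3,6) = (f(1,0),f(0,1),f(1,1))
replace slot 1: 2·(3+6) − 4 = 14 → (14,3,6)

14,3,6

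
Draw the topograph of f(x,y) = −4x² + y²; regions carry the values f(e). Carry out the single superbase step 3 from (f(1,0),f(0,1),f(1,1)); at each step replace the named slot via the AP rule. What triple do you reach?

start (-4,1,-3) = (f(1,0),f(0,1),f(1,1))
replace slot 3: 2·((-4)+1) − (-3) = -3 → (-4,1,-3)

-4,1,-3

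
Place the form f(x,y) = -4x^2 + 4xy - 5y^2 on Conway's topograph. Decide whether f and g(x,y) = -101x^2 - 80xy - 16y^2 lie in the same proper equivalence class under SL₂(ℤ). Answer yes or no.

D₁ = -64, D₂ = -64
f is negative-definite; reduce −f:
−f: translate: b→4 (≡-4 mod 8), so (4,-4,5)→(4,4,5)
−f: reduced (well bottom): (4,4,5) with a≤c, −a<b≤a
flip sign back: reduced form of f is (-4,-4,-5)
g is negative-definite; reduce −g:
−g: flip: (101,80,16)→(16,-80,101)
−g: translate: b→16 (≡-80 mod 32), so (16,-80,101)→(16,16,5)
−g: flip: (16,16,5)→(5,-16,16)
−g: translate: b→4 (≡-16 mod 10), so (5,-16,16)→(5,4,4)
−g: flip: (5,4,4)→(4,-4,5)
−g: translate: b→4 (≡-4 mod 8), so (4,-4,5)→(4,4,5)
−g: reduced (well bottom): (4,4,5) with a≤c, −a<b≤a
flip sign back: reduced form of g is (-4,-4,-5)
reduced forms (-4, -4, -5) vs (-4, -4, -5) ⇒ equivalent

yes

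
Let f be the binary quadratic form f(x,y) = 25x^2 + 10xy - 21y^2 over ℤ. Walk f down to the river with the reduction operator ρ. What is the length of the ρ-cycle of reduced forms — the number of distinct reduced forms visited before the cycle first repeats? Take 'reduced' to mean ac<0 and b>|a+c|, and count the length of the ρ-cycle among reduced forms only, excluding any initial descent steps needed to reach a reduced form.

D = 2200, ⌊√D⌋ = 46
river: ρ → (-21,32,14)
river: ρ → (14,24,-29)
river: ρ → (-29,34,9)
river: ρ → (9,38,-21)
river: ρ → (-21,46,1)
river: ρ → (1,46,-21)
river: ρ → (-21,38,9)
river: ρ → (9,34,-29)
river: ρ → (-29,24,14)
river: ρ → (14,32,-21)
river: ρ → (-21,10,25)
river: ρ → (25,40,-6)
river: ρ → (-6,44,11)
river: ρ → (11,44,-6)
river: ρ → (-6,40,25)
river: ρ → (25,10,-21)
ρ-cycle length = 16 (tail of 0 descent steps not counted)

16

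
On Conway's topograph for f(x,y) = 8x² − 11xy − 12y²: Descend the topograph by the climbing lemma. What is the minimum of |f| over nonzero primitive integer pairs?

descent: ρ → (-12,11,8)  [lands on river]
river: ρ → (8,21,-2)
river: ρ → (-2,19,18)
river: ρ → (18,17,-3)
river: ρ → (-3,19,12)
river: ρ → (12,5,-10)
river: ρ → (-10,15,7)
river: ρ → (7,13,-12)
closes: descent 1, river 8
min |a| on river = 2

2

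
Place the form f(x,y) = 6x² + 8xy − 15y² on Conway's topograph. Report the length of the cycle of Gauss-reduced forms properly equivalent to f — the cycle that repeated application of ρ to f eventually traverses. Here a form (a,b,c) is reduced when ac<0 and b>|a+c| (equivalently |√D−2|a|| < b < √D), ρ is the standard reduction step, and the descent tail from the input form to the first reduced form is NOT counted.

D = 424, ⌊√D⌋ = 20
descent: ρ → (-15,-8,6)
descent: ρ → (6,20,-1)  [lands on river]
river: ρ → (-1,20,6)
river: ρ → (6,16,-7)
river: ρ → (-7,12,10)
river: ρ → (10,8,-9)
river: ρ → (-9,10,9)
river: ρ → (9,8,-10)
river: ρ → (-10,12,7)
river: ρ → (7,16,-6)
river: ρ → (-6,20,1)
river: ρ → (1,20,-6)
river: ρ → (-6,16,7)
river: ρ → (7,12,-10)
river: ρ → (-10,8,9)
river: ρ → (9,10,-9)
river: ρ → (-9,8,10)
river: ρ → (10,12,-7)
river: ρ → (-7,16,6)
ρ-cycle length = 18 (tail of 2 descent steps not counted)

18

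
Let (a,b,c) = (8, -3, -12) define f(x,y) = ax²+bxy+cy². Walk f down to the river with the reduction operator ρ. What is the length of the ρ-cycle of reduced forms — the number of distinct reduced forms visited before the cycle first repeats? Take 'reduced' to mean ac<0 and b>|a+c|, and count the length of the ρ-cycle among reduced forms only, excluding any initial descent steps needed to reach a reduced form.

D = 393, ⌊√D⌋ = 19
descent: ρ → (-12,3,8)
descent: ρ → (8,13,-7)  [lands on river]
river: ρ → (-7,15,6)
river: ρ → (6,9,-13)
river: ρ → (-13,17,2)
river: ρ → (2,19,-4)
river: ρ → (-4,13,14)
river: ρ → (14,15,-3)
river: ρ → (-3,15,14)
river: ρ → (14,13,-4)
river: ρ → (-4,19,2)
river: ρ → (2,17,-13)
river: ρ → (-13,9,6)
river: ρ → (6,15,-7)
river: ρ → (-7,13,8)
river: ρ → (8,19,-1)
river: ρ → (-1,19,8)
ρ-cycle length = 16 (tail of 2 descent steps not counted)

16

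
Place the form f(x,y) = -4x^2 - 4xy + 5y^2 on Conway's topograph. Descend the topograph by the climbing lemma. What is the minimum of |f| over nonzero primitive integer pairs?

descent: ρ → (5,4,-4)  [lands on river]
river: ρ → (-4,4,5)
river: ρ → (5,6,-3)
river: ρ → (-3,6,5)
closes: descent 1, river 4
min |a| on river = 3

3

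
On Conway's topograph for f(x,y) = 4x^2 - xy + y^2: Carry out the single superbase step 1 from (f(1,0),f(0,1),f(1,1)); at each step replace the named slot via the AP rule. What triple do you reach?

start (4,1,4) = (f(1,0),f(0,1),f(1,1))
replace slot 1: 2·(1+4) − 4 = 6 → (6,1,4)

6,1,4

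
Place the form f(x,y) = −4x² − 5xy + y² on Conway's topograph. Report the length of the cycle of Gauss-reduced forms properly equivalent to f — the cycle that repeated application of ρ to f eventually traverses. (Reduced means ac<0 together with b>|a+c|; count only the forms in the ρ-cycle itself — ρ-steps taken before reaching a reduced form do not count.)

D = 41, ⌊√D⌋ = 6
descent: ρ → (1,5,-4)  [lands on river]
river: ρ → (-4,3,2)
river: ρ → (2,5,-2)
river: ρ → (-2,3,4)
river: ρ → (4,5,-1)
river: ρ → (-1,5,4)
river: ρ → (4,3,-2)
river: ρ → (-2,5,2)
river: ρ → (2,3,-4)
river: ρ → (-4,5,1)
ρ-cycle length = 10 (tail of 1 descent step not counted)

10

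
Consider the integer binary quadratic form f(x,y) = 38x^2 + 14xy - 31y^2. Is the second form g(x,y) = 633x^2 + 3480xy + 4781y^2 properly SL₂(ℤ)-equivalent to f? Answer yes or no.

D₁ = 4908, D₂ = 4908
river cycle of f (length 8): (-31, 48, 21), (21, 36, -43), (-43, 50, 14), (14, 62, -19), (-19, 52, 29), (29, 64, -7), (-7, 62, 38), (38, 14, -31)
river cycle of g (length 8): (38, 14, -31), (-31, 48, 21), (21, 36, -43), (-43, 50, 14), (14, 62, -19), (-19, 52, 29), (29, 64, -7), (-7, 62, 38)
cycles coincide ⇒ equivalent

yes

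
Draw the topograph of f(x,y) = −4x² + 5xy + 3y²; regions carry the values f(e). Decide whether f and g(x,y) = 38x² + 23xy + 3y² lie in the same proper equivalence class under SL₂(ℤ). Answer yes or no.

D₁ = 73, D₂ = 73
river cycle of f (length 18): (3, 7, -2), (-2, 5, 6), (6, 7, -1), (-1, 7, 6), (6, 5, -2), (-2, 7, 3), (3, 5, -4), (-4, 3, 4), (4, 5, -3), (-3, 7, 2), … (8 more)
river cycle of g (length 18): (3, 7, -2), (-2, 5, 6), (6, 7, -1), (-1, 7, 6), (6, 5, -2), (-2, 7, 3), (3, 5, -4), (-4, 3, 4), (4, 5, -3), (-3, 7, 2), … (8 more)
cycles coincide ⇒ equivalent

yes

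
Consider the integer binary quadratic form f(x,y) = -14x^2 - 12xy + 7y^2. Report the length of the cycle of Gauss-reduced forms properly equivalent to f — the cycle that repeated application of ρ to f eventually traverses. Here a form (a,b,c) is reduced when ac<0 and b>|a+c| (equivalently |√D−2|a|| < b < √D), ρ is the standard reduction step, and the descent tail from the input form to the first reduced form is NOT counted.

D = 536, ⌊√D⌋ = 23
descent: ρ → (7,12,-14)  [lands on river]
river: ρ → (-14,16,5)
river: ρ → (5,14,-17)
river: ρ → (-17,20,2)
river: ρ → (2,20,-17)
river: ρ → (-17,14,5)
river: ρ → (5,16,-14)
river: ρ → (-14,12,7)
river: ρ → (7,16,-10)
river: ρ → (-10,4,13)
river: ρ → (13,22,-1)
river: ρ → (-1,22,13)
river: ρ → (13,4,-10)
river: ρ → (-10,16,7)
ρ-cycle length = 14 (tail of 1 descent step not counted)

14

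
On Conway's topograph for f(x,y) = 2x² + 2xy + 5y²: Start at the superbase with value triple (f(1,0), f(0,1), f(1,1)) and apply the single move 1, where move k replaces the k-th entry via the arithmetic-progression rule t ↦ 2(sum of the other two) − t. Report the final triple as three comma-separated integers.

start (2,5,9) = (f(1,0),f(0,1),f(1,1))
replace slot 1: 2·(5+9) − 2 = 26 → (26,5,9)

26,5,9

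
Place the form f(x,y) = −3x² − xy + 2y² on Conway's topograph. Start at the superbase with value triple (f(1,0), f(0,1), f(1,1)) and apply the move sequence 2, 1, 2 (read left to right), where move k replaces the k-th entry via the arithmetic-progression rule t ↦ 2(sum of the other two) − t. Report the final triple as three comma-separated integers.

start (-3,2,-2) = (f(1,0),f(0,1),f(1,1))
replace slot 2: 2·((-3)+(-2)) − 2 = -12 → (-3,-12,-2)
replace slot 1: 2·((-12)+(-2)) − (-3) = -25 → (-25,-12,-2)
replace slot 2: 2·((-25)+(-2)) − (-12) = -42 → (-25,-42,-2)

-25,-42,-2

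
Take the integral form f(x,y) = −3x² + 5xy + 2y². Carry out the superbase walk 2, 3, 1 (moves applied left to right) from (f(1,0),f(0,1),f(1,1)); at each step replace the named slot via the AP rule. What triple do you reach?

start (-3,2,4) = (f(1,0),f(0,1),f(1,1))
replace slot 2: 2·((-3)+4) − 2 = 0 → (-3,0,4)
replace slot 3: 2·((-3)+0) − 4 = -10 → (-3,0,-10)
replace slot 1: 2·(0+(-10)) − (-3) = -17 → (-17,0,-10)

-17,0,-10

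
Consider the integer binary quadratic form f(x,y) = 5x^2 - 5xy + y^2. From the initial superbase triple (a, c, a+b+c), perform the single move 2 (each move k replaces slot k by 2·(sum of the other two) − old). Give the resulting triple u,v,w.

start (5,1,1) = (f(1,0),f(0,1),f(1,1))
replace slot 2: 2·(5+1) − 1 = 11 → (5,11,1)

5,11,1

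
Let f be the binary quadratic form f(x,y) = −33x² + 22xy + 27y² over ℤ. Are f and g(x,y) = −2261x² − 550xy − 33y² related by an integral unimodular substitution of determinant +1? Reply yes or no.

D₁ = 4048, D₂ = 4048
river cycle of f (length 24): (27, 32, -28), (-28, 24, 31), (31, 38, -21), (-21, 46, 23), (23, 46, -21), (-21, 38, 31), (31, 24, -28), (-28, 32, 27), (27, 22, -33), (-33, 44, 16), … (14 more)
river cycle of g (length 24): (-33, 22, 27), (27, 32, -28), (-28, 24, 31), (31, 38, -21), (-21, 46, 23), (23, 46, -21), (-21, 38, 31), (31, 24, -28), (-28, 32, 27), (27, 22, -33), … (14 more)
cycles coincide ⇒ equivalent

yes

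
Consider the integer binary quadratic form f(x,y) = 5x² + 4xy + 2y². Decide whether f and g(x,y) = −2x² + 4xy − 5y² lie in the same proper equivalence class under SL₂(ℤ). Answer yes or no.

D₁ = -24, D₂ = -24
f: flip: (5,4,2)→(2,-4,5)
f: translate: b→0 (≡-4 mod 4), so (2,-4,5)→(2,0,3)
f: reduced (well bottom): (2,0,3) with a≤c, −a<b≤a
g is negative-definite; reduce −g:
−g: translate: b→0 (≡-4 mod 4), so (2,-4,5)→(2,0,3)
−g: reduced (well bottom): (2,0,3) with a≤c, −a<b≤a
flip sign back: reduced form of g is (-2,0,-3)
reduced forms (2, 0, 3) vs (-2, 0, -3) ⇒ inequivalent

no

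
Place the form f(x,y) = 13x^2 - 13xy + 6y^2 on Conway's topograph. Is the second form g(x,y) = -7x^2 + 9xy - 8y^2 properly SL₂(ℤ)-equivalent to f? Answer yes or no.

D₁ = -143, D₂ = -143
f: translate: b→13 (≡-13 mod 26), so (13,-13,6)→(13,13,6)
f: flip: (13,13,6)→(6,-13,13)
f: translate: b→-1 (≡-13 mod 12), so (6,-13,13)→(6,-1,6)
f: flip: (6,-1,6)→(6,1,6)
f: reduced (well bottom): (6,1,6) with a≤c, −a<b≤a
g is negative-definite; reduce −g:
−g: translate: b→5 (≡-9 mod 14), so (7,-9,8)→(7,5,6)
−g: flip: (7,5,6)→(6,-5,7)
−g: reduced (well bottom): (6,-5,7) with a≤c, −a<b≤a
flip sign back: reduced form of g is (-6,5,-7)
reduced forms (6, 1, 6) vs (-6, 5, -7) ⇒ inequivalent

no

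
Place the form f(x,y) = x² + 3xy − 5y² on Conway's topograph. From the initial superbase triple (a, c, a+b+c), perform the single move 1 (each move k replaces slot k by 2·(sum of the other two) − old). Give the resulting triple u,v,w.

start (1,-5,-1) = (f(1,0),f(0,1),f(1,1))
replace slot 1: 2·((-5)+(-1)) − 1 = -13 → (-13,-5,-1)

-13,-5,-1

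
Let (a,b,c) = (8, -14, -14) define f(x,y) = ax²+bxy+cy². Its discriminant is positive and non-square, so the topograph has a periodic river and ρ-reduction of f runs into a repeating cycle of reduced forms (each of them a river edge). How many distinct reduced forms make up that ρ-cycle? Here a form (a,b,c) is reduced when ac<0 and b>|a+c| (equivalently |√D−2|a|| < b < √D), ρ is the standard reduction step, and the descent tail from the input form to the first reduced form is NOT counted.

D = 644, ⌊√D⌋ = 25
descent: ρ → (-14,14,8)  [lands on river]
river: ρ → (8,18,-10)
river: ρ → (-10,22,4)
river: ρ → (4,18,-20)
river: ρ → (-20,22,2)
river: ρ → (2,22,-20)
river: ρ → (-20,18,4)
river: ρ → (4,22,-10)
river: ρ → (-10,18,8)
river: ρ → (8,14,-14)
ρ-cycle length = 10 (tail of 1 descent step not counted)

10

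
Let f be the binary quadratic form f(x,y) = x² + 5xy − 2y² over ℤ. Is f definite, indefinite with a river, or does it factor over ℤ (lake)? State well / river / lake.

D = b²−4ac = 5² − 4·1·(-2) = 33
D > 0 non-square ⇒ indefinite ⇒ periodic river

river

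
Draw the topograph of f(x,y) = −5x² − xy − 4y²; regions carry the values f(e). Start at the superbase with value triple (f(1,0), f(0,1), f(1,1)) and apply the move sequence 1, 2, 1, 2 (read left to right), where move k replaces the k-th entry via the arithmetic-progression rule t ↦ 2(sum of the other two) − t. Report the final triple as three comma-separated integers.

start (-5,-4,-10) = (f(1,0),f(0,1),f(1,1))
replace slot 1: 2·((-4)+(-10)) − (-5) = -23 → (-23,-4,-10)
replace slot 2: 2·((-23)+(-10)) − (-4) = -62 → (-23,-62,-10)
replace slot 1: 2·((-62)+(-10)) − (-23) = -121 → (-121,-62,-10)
replace slot 2: 2·((-121)+(-10)) − (-62) = -200 → (-121,-200,-10)

-121,-200,-10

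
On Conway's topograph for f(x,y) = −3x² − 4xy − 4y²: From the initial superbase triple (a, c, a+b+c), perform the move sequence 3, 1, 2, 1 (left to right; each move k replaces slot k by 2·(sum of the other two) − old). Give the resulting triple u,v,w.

start (-3,-4,-11) = (f(1,0),f(0,1),f(1,1))
replace slot 3: 2·((-3)+(-4)) − (-11) = -3 → (-3,-4,-3)
replace slot 1: 2·((-4)+(-3)) − (-3) = -11 → (-11,-4,-3)
replace slot 2: 2·((-11)+(-3)) − (-4) = -24 → (-11,-24,-3)
replace slot 1: 2·((-24)+(-3)) − (-11) = -43 → (-43,-24,-3)

-43,-24,-3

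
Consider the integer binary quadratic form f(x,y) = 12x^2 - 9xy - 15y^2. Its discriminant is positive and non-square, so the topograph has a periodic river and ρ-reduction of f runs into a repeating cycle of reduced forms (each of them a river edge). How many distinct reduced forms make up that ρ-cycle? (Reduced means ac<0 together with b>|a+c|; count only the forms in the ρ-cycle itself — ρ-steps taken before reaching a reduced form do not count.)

D = 801, ⌊√D⌋ = 28
descent: ρ → (-15,9,12)  [lands on river]
river: ρ → (12,15,-12)
river: ρ → (-12,9,15)
river: ρ → (15,21,-6)
river: ρ → (-6,27,3)
river: ρ → (3,27,-6)
river: ρ → (-6,21,15)
river: ρ → (15,9,-12)
river: ρ → (-12,15,12)
river: ρ → (12,9,-15)
river: ρ → (-15,21,6)
river: ρ → (6,27,-3)
river: ρ → (-3,27,6)
river: ρ → (6,21,-15)
ρ-cycle length = 14 (tail of 1 descent step not counted)

14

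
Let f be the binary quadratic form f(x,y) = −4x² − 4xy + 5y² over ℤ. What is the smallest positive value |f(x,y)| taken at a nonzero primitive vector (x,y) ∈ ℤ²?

descent: ρ → (5,4,-4)  [lands on river]
river: ρ → (-4,4,5)
river: ρ → (5,6,-3)
river: ρ → (-3,6,5)
closes: descent 1, river 4
min |a| on river = 3

3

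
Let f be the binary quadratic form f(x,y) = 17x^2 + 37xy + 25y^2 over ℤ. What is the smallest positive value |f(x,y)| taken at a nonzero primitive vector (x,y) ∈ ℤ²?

translate: b→3 (≡37 mod 34), so (17,37,25)→(17,3,5)
flip: (17,3,5)→(5,-3,17)
reduced (well bottom): (5,-3,17) with a≤c, −a<b≤a
well minimum = a = 5

5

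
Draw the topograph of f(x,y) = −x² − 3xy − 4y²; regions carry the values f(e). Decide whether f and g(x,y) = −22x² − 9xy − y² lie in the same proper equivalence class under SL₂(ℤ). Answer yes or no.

D₁ = -7, D₂ = -7
f is negative-definite; reduce −f:
−f: translate: b→1 (≡3 mod 2), so (1,3,4)→(1,1,2)
−f: reduced (well bottom): (1,1,2) with a≤c, −a<b≤a
flip sign back: reduced form of f is (-1,-1,-2)
g is negative-definite; reduce −g:
−g: flip: (22,9,1)→(1,-9,22)
−g: translate: b→1 (≡-9 mod 2), so (1,-9,22)→(1,1,2)
−g: reduced (well bottom): (1,1,2) with a≤c, −a<b≤a
flip sign back: reduced form of g is (-1,-1,-2)
reduced forms (-1, -1, -2) vs (-1, -1, -2) ⇒ equivalent

yes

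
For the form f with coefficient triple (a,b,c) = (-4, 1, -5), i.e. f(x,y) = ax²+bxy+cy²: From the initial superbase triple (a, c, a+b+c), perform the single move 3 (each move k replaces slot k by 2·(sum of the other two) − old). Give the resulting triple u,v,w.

start (-4,-5,-8) = (f(1,0),f(0,1),f(1,1))
replace slot 3: 2·((-4)+(-5)) − (-8) = -10 → (-4,-5,-10)

-4,-5,-10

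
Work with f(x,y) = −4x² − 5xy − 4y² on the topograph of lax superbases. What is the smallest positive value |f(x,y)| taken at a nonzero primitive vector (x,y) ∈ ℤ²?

translate: b→-3 (≡5 mod 8), so (4,5,4)→(4,-3,3)
flip: (4,-3,3)→(3,3,4)
reduced (well bottom): (3,3,4) with a≤c, −a<b≤a
well minimum |f| = |-3| = 3 (negative-definite)

3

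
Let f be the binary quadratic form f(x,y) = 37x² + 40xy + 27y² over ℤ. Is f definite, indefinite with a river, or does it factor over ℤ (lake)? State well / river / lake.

D = b²−4ac = 40² − 4·37·27 = -2396
D < 0 ⇒ definite ⇒ every region one sign ⇒ single well

well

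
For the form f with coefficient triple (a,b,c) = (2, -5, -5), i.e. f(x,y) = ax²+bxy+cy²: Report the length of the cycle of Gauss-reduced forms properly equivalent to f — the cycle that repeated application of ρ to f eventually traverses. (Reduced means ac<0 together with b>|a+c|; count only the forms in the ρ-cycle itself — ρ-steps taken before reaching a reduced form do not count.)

D = 65, ⌊√D⌋ = 8
descent: ρ → (-5,5,2)  [lands on river]
river: ρ → (2,7,-2)
river: ρ → (-2,5,5)
river: ρ → (5,5,-2)
river: ρ → (-2,7,2)
river: ρ → (2,5,-5)
ρ-cycle length = 6 (tail of 1 descent step not counted)

6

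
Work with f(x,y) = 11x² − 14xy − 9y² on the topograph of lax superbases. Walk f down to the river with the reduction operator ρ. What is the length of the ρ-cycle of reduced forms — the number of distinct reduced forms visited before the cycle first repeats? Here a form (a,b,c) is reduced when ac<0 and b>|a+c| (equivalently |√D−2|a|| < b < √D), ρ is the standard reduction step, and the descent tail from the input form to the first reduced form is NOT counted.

D = 592, ⌊√D⌋ = 24
descent: ρ → (-9,14,11)  [lands on river]
river: ρ → (11,8,-12)
river: ρ → (-12,16,7)
river: ρ → (7,12,-16)
river: ρ → (-16,20,3)
river: ρ → (3,22,-9)
ρ-cycle length = 6 (tail of 1 descent step not counted)

6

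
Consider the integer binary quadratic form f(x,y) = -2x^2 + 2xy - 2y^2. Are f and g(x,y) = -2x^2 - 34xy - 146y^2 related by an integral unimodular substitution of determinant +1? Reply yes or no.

D₁ = -12, D₂ = -12
f is negative-definite; reduce −f:
−f: translate: b→2 (≡-2 mod 4), so (2,-2,2)→(2,2,2)
−f: reduced (well bottom): (2,2,2) with a≤c, −a<b≤a
flip sign back: reduced form of f is (-2,-2,-2)
g is negative-definite; reduce −g:
−g: translate: b→2 (≡34 mod 4), so (2,34,146)→(2,2,2)
−g: reduced (well bottom): (2,2,2) with a≤c, −a<b≤a
flip sign back: reduced form of g is (-2,-2,-2)
reduced forms (-2, -2, -2) vs (-2, -2, -2) ⇒ equivalent

yes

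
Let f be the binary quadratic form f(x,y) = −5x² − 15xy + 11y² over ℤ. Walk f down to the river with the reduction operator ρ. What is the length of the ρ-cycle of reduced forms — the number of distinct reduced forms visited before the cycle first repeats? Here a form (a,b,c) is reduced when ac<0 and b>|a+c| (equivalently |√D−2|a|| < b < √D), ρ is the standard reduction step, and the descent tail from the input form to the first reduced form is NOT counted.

D = 445, ⌊√D⌋ = 21
descent: ρ → (11,15,-5)  [lands on river]
river: ρ → (-5,15,11)
river: ρ → (11,7,-9)
river: ρ → (-9,11,9)
river: ρ → (9,7,-11)
river: ρ → (-11,15,5)
river: ρ → (5,15,-11)
river: ρ → (-11,7,9)
river: ρ → (9,11,-9)
river: ρ → (-9,7,11)
ρ-cycle length = 10 (tail of 1 descent step not counted)

10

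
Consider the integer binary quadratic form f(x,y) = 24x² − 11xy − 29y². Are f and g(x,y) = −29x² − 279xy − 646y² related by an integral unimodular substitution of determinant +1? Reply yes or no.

D₁ = 2905, D₂ = 2905
river cycle of f (length 34): (-29, 11, 24), (24, 37, -16), (-16, 27, 34), (34, 41, -9), (-9, 49, 14), (14, 35, -30), (-30, 25, 19), (19, 51, -4), (-4, 53, 6), (6, 43, -44), … (24 more)
river cycle of g (length 34): (-29, 11, 24), (24, 37, -16), (-16, 27, 34), (34, 41, -9), (-9, 49, 14), (14, 35, -30), (-30, 25, 19), (19, 51, -4), (-4, 53, 6), (6, 43, -44), … (24 more)
cycles coincide ⇒ equivalent

yes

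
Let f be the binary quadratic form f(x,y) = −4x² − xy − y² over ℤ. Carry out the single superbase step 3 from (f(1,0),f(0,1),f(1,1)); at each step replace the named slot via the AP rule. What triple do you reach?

start (-4,-1,-6) = (f(1,0),f(0,1),f(1,1))
replace slot 3: 2·((-4)+(-1)) − (-6) = -4 → (-4,-1,-4)

-4,-1,-4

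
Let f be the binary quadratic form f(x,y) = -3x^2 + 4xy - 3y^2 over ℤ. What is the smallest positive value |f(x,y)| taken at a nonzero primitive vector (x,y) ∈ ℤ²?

translate: b→2 (≡-4 mod 6), so (3,-4,3)→(3,2,2)
flip: (3,2,2)→(2,-2,3)
translate: b→2 (≡-2 mod 4), so (2,-2,3)→(2,2,3)
reduced (well bottom): (2,2,3) with a≤c, −a<b≤a
well minimum |f| = |-2| = 2 (negative-definite)

2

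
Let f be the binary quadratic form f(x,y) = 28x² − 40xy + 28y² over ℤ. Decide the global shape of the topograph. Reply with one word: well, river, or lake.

D = b²−4ac = (-40)² − 4·28·28 = -1536
D < 0 ⇒ definite ⇒ every region one sign ⇒ single well

well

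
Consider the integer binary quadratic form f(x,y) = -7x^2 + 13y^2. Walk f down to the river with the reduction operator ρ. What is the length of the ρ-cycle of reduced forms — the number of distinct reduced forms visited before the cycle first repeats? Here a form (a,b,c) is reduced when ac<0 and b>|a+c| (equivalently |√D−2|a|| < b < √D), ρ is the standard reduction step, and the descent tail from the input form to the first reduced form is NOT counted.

D = 364, ⌊√D⌋ = 19
descent: ρ → (13,0,-7)
descent: ρ → (-7,14,6)  [lands on river]
river: ρ → (6,10,-11)
river: ρ → (-11,12,5)
river: ρ → (5,18,-2)
river: ρ → (-2,18,5)
river: ρ → (5,12,-11)
river: ρ → (-11,10,6)
river: ρ → (6,14,-7)
ρ-cycle length = 8 (tail of 2 descent steps not counted)

8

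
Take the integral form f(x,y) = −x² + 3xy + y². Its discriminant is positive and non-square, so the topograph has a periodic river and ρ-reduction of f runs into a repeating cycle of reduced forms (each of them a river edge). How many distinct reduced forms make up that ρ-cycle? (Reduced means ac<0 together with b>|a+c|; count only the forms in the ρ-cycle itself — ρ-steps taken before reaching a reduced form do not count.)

D = 13, ⌊√D⌋ = 3
river: ρ → (1,3,-1)
river: ρ → (-1,3,1)
ρ-cycle length = 2 (tail of 0 descent steps not counted)

2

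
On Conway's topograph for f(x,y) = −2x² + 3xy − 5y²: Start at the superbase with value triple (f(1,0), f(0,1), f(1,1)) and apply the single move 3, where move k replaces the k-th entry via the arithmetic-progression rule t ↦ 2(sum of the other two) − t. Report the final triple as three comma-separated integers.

start (-2,-5,-4) = (f(1,0),f(0,1),f(1,1))
replace slot 3: 2·((-2)+(-5)) − (-4) = -10 → (-2,-5,-10)

-2,-5,-10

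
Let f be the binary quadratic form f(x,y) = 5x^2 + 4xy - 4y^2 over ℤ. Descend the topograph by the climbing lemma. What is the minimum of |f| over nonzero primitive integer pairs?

river: ρ → (-4,4,5)
river: ρ → (5,6,-3)
river: ρ → (-3,6,5)
river: ρ → (5,4,-4)
closes: descent 0, river 4
min |a| on river = 3

3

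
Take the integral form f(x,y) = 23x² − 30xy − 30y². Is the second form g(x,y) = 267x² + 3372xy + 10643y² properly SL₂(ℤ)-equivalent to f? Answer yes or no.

D₁ = 3660, D₂ = 3660
river cycle of f (length 6): (-30, 30, 23), (23, 16, -37), (-37, 58, 2), (2, 58, -37), (-37, 16, 23), (23, 30, -30)
river cycle of g (length 6): (23, 16, -37), (-37, 58, 2), (2, 58, -37), (-37, 16, 23), (23, 30, -30), (-30, 30, 23)
cycles coincide ⇒ equivalent

yes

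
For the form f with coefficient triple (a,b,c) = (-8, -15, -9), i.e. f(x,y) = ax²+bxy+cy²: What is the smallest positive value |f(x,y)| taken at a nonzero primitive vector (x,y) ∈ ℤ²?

translate: b→-1 (≡15 mod 16), so (8,15,9)→(8,-1,2)
flip: (8,-1,2)→(2,1,8)
reduced (well bottom): (2,1,8) with a≤c, −a<b≤a
well minimum |f| = |-2| = 2 (negative-definite)

2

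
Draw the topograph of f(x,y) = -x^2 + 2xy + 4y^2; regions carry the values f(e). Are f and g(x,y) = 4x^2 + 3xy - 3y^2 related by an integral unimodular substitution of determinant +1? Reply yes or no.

D₁ = 20, D₂ = 57
discriminants differ ⇒ not SL₂(ℤ)-equivalent

no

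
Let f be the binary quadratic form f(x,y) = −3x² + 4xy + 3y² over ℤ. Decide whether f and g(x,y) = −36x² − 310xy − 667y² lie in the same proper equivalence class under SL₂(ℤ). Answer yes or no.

D₁ = 52, D₂ = 52
river cycle of f (length 10): (3, 2, -4), (-4, 6, 1), (1, 6, -4), (-4, 2, 3), (3, 4, -3), (-3, 2, 4), (4, 6, -1), (-1, 6, 4), (4, 2, -3), (-3, 4, 3)
river cycle of g (length 10): (-3, 4, 3), (3, 2, -4), (-4, 6, 1), (1, 6, -4), (-4, 2, 3), (3, 4, -3), (-3, 2, 4), (4, 6, -1), (-1, 6, 4), (4, 2, -3)
cycles coincide ⇒ equivalent

yes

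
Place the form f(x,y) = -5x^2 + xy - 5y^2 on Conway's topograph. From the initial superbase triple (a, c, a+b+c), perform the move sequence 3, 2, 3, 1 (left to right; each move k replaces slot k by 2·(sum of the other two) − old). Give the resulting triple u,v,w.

start (-5,-5,-9) = (f(1,0),f(0,1),f(1,1))
replace slot 3: 2·((-5)+(-5)) − (-9) = -11 → (-5,-5,-11)
replace slot 2: 2·((-5)+(-11)) − (-5) = -27 → (-5,-27,-11)
replace slot 3: 2·((-5)+(-27)) − (-11) = -53 → (-5,-27,-53)
replace slot 1: 2·((-27)+(-53)) − (-5) = -155 → (-155,-27,-53)

-155,-27,-53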